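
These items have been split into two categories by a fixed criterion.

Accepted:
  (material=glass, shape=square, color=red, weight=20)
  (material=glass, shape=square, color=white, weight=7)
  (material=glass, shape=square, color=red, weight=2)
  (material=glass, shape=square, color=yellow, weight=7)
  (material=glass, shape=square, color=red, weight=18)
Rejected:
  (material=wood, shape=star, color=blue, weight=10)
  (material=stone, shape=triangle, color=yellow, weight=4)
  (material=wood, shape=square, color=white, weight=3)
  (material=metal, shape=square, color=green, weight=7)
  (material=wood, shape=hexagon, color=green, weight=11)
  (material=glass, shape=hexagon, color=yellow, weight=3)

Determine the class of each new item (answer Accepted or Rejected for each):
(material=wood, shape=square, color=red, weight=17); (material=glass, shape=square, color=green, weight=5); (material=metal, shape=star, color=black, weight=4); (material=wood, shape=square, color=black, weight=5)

Rejected, Accepted, Rejected, Rejected

The simplest hypothesis consistent with all the labels is: shape is square AND material is glass.
(material=wood, shape=square, color=red, weight=17) → shape is square, material is wood → Rejected. (material=glass, shape=square, color=green, weight=5) → shape is square, material is glass → Accepted. (material=metal, shape=star, color=black, weight=4) → shape is star, material is metal → Rejected. (material=wood, shape=square, color=black, weight=5) → shape is square, material is wood → Rejected.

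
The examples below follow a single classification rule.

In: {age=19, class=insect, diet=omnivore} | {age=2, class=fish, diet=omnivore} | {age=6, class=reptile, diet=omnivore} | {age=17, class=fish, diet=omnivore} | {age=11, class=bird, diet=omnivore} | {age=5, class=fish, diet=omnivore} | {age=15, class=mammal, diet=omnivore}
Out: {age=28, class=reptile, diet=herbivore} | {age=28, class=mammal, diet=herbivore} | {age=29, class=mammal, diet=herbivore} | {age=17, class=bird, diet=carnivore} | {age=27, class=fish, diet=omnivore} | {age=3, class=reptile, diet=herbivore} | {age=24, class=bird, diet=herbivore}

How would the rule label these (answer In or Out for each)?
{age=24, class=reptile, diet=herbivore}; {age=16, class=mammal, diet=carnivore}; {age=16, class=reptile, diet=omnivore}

Rule: diet is omnivore AND age ≤ 19. This holds for each 'In' example and fails for each 'Out' one.

Out, Out, In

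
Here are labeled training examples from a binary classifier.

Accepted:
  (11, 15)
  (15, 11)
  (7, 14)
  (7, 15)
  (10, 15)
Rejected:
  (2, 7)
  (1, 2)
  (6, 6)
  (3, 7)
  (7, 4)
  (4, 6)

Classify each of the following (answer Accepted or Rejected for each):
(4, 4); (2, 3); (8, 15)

The pattern is that an item is 'Accepted' exactly when: sum ≥ 21.

Rejected, Rejected, Accepted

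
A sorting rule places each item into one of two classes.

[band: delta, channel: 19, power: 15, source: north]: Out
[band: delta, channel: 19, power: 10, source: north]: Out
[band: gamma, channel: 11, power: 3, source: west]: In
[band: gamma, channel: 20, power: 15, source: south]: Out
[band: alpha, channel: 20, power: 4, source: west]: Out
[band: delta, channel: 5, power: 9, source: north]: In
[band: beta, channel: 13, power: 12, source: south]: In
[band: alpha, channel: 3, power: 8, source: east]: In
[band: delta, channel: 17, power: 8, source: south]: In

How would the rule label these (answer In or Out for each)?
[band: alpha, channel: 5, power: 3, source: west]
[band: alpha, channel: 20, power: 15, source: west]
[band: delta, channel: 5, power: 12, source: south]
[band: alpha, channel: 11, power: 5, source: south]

Every 'In' example satisfies: channel ≤ 17. None of the 'Out' examples do.
[band: alpha, channel: 5, power: 3, source: west] → channel = 5 → In.
[band: alpha, channel: 20, power: 15, source: west] → channel = 20 → Out.
[band: delta, channel: 5, power: 12, source: south] → channel = 5 → In.
[band: alpha, channel: 11, power: 5, source: south] → channel = 11 → In.

In, Out, In, In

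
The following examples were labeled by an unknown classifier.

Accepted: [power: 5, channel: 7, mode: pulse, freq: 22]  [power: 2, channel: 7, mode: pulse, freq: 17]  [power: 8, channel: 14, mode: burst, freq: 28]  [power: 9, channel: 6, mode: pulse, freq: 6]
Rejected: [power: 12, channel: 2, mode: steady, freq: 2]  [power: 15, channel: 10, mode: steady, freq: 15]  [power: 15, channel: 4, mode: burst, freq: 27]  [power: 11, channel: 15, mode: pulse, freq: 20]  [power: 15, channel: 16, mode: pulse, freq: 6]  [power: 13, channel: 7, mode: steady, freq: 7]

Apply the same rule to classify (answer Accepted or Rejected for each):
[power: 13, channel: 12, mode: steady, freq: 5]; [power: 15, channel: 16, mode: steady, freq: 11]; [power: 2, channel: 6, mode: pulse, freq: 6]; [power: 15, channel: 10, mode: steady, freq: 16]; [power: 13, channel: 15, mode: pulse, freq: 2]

Rejected, Rejected, Accepted, Rejected, Rejected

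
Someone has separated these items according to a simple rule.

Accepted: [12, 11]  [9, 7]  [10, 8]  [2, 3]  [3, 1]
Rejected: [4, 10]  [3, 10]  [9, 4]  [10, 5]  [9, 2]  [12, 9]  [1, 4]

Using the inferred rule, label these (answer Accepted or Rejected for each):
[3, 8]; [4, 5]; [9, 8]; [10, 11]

A rule that fits every label: |first − second| ≤ 2 — true of each 'Accepted' example, false of each 'Rejected' one.

Rejected, Accepted, Accepted, Accepted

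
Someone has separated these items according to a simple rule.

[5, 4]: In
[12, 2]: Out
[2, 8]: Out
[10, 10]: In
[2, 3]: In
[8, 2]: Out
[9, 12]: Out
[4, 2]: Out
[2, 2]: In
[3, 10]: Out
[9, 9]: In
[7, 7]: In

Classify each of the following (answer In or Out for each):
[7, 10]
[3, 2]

The distinguishing property — |first − second| ≤ 1 — holds for all the 'In' cases and none of the 'Out' cases.
[7, 10]: |7−10| = 3, fails this test → Out.
[3, 2]: |3−2| = 1, fits → In.

Out, In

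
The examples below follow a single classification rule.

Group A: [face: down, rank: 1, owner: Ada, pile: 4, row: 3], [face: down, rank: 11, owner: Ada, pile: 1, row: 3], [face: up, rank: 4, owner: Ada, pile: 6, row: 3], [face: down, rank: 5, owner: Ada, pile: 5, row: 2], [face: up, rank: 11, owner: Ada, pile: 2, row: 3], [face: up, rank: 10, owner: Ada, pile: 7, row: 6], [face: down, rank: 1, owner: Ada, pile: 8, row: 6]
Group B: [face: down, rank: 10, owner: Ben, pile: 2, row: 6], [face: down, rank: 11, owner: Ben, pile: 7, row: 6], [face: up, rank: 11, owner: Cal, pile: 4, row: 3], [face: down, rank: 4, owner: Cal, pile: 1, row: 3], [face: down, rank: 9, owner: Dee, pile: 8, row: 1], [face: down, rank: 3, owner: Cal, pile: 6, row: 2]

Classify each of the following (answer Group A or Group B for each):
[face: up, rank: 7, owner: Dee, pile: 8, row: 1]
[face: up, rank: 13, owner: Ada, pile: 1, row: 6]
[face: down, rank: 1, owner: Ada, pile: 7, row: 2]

The simplest hypothesis consistent with all the labels is: owner is Ada.
[face: up, rank: 7, owner: Dee, pile: 8, row: 1] → owner is Dee → Group B.
[face: up, rank: 13, owner: Ada, pile: 1, row: 6] → owner is Ada → Group A.
[face: down, rank: 1, owner: Ada, pile: 7, row: 2] → owner is Ada → Group A.

Group B, Group A, Group A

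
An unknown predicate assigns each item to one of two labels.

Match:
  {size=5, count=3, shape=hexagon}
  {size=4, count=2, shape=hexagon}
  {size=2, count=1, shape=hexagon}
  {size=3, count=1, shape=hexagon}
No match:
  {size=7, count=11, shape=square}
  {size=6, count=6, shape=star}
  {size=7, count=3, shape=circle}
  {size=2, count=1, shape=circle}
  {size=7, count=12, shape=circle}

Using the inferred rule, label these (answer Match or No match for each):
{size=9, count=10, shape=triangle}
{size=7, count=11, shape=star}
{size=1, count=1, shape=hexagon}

No match, No match, Match

Every 'Match' example satisfies: shape is hexagon. None of the 'No match' examples do.
{size=9, count=10, shape=triangle}: shape is triangle, does not fit → No match. {size=7, count=11, shape=star}: shape is star, does not fit → No match. {size=1, count=1, shape=hexagon}: shape is hexagon, has this property → Match.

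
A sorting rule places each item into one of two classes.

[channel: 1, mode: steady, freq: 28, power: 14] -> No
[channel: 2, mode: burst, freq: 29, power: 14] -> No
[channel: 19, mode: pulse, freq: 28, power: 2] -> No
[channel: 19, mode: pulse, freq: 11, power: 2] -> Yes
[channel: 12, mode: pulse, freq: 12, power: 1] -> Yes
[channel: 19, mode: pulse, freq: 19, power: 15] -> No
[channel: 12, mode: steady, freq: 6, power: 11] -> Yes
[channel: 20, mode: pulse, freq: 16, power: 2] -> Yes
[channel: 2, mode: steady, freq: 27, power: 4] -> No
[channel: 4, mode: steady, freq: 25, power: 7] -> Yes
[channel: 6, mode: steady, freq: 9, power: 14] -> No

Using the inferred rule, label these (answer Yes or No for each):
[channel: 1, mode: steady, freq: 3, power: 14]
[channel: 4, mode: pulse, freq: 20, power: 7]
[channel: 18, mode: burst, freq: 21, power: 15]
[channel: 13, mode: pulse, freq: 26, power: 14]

Every 'Yes' example satisfies: power ≤ 11 AND freq ≤ 25. None of the 'No' examples do.
[channel: 1, mode: steady, freq: 3, power: 14]: power = 14, freq = 3, does not fit → No.
[channel: 4, mode: pulse, freq: 20, power: 7]: power = 7, freq = 20, qualifies → Yes.
[channel: 18, mode: burst, freq: 21, power: 15]: power = 15, freq = 21, does not fit → No.
[channel: 13, mode: pulse, freq: 26, power: 14]: power = 14, freq = 26, does not fit → No.

No, Yes, No, No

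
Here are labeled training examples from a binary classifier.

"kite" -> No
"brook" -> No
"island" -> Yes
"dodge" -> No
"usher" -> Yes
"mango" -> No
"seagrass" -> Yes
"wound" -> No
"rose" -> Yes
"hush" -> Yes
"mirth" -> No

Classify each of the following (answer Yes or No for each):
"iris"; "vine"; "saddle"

Yes, No, Yes

Checking candidate rules against both groups, what survives is: contains 's'.
"iris": Yes (has 's').
"vine": No (no 's').
"saddle": Yes (has 's').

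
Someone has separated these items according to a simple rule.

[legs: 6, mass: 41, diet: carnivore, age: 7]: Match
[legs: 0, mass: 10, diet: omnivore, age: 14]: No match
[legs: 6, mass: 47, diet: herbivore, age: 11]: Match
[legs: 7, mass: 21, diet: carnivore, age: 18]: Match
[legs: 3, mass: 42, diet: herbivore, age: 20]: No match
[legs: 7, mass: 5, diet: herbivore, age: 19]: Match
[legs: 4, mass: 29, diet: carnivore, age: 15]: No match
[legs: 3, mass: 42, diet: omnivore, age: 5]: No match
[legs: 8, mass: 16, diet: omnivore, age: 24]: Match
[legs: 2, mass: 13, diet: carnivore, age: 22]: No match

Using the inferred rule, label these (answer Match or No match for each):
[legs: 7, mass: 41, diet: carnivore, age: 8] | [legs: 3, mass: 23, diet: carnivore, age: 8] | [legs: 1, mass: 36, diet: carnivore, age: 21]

'Match' ⟺ legs ≥ 6.
[legs: 7, mass: 41, diet: carnivore, age: 8]: legs = 7, qualifies → Match. [legs: 3, mass: 23, diet: carnivore, age: 8]: legs = 3, does not pass → No match. [legs: 1, mass: 36, diet: carnivore, age: 21]: legs = 1, does not pass → No match.

Match, No match, No match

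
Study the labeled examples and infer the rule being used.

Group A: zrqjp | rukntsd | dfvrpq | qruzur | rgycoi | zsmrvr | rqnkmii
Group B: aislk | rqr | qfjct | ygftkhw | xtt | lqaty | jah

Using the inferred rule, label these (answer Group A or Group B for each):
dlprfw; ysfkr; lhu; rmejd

The common property of the 'Group A' items is: length ≥ 5 AND contains 'r'. No 'Group B' item has it.

Group A, Group A, Group B, Group A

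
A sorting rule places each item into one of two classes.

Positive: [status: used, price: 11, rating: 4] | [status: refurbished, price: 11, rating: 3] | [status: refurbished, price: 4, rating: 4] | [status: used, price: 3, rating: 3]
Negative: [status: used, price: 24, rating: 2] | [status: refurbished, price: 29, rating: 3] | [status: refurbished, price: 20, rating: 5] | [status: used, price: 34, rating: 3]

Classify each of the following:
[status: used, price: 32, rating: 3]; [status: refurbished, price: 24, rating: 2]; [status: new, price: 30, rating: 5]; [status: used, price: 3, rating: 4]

Every 'Positive' example satisfies: price ≤ 11. None of the 'Negative' examples do.
[status: used, price: 32, rating: 3]: price = 32, lacks this property → Negative. [status: refurbished, price: 24, rating: 2]: price = 24, lacks this property → Negative. [status: new, price: 30, rating: 5]: price = 30, lacks this property → Negative. [status: used, price: 3, rating: 4]: price = 3, meets the rule → Positive.

Negative, Negative, Negative, Positive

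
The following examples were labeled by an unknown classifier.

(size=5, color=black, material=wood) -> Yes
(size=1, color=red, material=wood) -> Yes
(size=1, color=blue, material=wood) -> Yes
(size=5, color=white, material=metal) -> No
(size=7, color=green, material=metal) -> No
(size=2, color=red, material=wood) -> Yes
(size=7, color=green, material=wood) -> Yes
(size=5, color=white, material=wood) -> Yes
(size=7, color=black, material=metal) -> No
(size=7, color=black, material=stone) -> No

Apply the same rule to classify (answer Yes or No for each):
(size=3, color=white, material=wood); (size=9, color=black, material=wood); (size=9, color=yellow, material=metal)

The pattern is that an item is 'Yes' exactly when: material is wood.
(size=3, color=white, material=wood) → material is wood → Yes.
(size=9, color=black, material=wood) → material is wood → Yes.
(size=9, color=yellow, material=metal) → material is metal → No.

Yes, Yes, No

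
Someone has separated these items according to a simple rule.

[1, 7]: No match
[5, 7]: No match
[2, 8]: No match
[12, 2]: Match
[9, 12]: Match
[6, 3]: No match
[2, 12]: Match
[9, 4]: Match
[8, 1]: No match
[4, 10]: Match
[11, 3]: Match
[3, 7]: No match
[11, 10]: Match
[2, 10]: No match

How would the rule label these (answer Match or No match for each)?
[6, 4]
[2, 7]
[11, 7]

The simplest hypothesis consistent with all the labels is: sum ≥ 13.
[6, 4]: No match (6+4 = 10). [2, 7]: No match (2+7 = 9). [11, 7]: Match (11+7 = 18).

No match, No match, Match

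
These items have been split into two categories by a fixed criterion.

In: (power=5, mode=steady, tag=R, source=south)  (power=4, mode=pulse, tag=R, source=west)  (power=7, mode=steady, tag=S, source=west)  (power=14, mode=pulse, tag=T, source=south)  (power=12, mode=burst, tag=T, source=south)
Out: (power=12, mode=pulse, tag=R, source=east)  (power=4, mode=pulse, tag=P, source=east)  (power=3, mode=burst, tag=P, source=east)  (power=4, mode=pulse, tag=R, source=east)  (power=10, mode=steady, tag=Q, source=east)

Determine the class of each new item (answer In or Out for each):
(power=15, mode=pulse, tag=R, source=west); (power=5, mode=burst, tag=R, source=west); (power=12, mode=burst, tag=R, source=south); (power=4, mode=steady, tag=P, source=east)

Checking candidate rules against both groups, what survives is: source is not east.
(power=15, mode=pulse, tag=R, source=west) — source is west, hence In.
(power=5, mode=burst, tag=R, source=west) — source is west, hence In.
(power=12, mode=burst, tag=R, source=south) — source is south, hence In.
(power=4, mode=steady, tag=P, source=east) — source is east, hence Out.

In, In, In, Out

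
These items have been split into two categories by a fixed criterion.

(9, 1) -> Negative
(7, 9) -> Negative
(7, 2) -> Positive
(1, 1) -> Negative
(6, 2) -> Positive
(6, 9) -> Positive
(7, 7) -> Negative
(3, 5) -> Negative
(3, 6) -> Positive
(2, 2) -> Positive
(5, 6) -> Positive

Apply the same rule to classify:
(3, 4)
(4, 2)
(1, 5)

One predicate separates the groups cleanly: product is even.
Positive: (3, 4), since 3·4 = 12. Positive: (4, 2), since 4·2 = 8. Negative: (1, 5), since 1·5 = 5.

Positive, Positive, Negative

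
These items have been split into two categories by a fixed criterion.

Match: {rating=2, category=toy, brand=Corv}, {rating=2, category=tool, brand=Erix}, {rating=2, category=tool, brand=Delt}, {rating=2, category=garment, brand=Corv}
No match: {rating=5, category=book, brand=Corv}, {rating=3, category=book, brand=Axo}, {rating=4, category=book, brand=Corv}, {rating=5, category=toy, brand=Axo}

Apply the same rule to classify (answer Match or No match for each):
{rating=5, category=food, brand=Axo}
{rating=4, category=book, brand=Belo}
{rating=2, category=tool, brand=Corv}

'Match' ⟺ rating = 2.
No match: {rating=5, category=food, brand=Axo}, since rating = 5.
No match: {rating=4, category=book, brand=Belo}, since rating = 4.
Match: {rating=2, category=tool, brand=Corv}, since rating = 2.

No match, No match, Match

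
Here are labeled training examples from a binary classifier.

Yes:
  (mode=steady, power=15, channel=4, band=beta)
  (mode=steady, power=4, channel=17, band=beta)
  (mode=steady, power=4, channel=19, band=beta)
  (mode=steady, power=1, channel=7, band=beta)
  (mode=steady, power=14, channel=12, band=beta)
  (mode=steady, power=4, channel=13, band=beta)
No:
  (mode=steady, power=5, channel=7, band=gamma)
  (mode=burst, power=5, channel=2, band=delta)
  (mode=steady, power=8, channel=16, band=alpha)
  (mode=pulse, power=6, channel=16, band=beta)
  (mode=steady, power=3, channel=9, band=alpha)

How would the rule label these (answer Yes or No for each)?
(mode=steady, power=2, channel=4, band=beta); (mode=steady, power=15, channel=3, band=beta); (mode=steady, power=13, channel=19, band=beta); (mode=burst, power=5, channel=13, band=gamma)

Yes, Yes, Yes, No

All 'Yes' examples share one property — band is beta AND mode is steady — and every 'No' example lacks it.
(mode=steady, power=2, channel=4, band=beta) → band is beta, mode is steady → Yes. (mode=steady, power=15, channel=3, band=beta) → band is beta, mode is steady → Yes. (mode=steady, power=13, channel=19, band=beta) → band is beta, mode is steady → Yes. (mode=burst, power=5, channel=13, band=gamma) → band is gamma, mode is burst → No.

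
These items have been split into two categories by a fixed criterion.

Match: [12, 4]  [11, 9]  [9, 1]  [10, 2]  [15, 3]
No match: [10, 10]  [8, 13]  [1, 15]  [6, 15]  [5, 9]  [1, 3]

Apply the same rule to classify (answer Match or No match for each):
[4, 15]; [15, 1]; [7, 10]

No match, Match, No match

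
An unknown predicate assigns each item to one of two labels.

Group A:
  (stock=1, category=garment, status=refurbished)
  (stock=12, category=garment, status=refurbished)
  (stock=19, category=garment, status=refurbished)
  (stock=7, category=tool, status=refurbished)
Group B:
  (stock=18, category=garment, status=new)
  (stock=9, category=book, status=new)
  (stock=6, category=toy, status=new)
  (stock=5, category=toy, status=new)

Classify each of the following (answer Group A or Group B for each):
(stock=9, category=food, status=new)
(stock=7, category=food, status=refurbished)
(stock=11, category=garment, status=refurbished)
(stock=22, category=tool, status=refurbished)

The rule appears to be: status is refurbished.
(stock=9, category=food, status=new): status is new — doesn't match, so Group B. (stock=7, category=food, status=refurbished): status is refurbished — has this property, so Group A. (stock=11, category=garment, status=refurbished): status is refurbished — has this property, so Group A. (stock=22, category=tool, status=refurbished): status is refurbished — has this property, so Group A.

Group B, Group A, Group A, Group A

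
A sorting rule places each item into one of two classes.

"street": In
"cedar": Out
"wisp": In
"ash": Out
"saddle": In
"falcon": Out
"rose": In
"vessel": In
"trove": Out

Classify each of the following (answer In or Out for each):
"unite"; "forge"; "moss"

Out, Out, In

The pattern is that an item is 'In' exactly when: even length AND contains 's'.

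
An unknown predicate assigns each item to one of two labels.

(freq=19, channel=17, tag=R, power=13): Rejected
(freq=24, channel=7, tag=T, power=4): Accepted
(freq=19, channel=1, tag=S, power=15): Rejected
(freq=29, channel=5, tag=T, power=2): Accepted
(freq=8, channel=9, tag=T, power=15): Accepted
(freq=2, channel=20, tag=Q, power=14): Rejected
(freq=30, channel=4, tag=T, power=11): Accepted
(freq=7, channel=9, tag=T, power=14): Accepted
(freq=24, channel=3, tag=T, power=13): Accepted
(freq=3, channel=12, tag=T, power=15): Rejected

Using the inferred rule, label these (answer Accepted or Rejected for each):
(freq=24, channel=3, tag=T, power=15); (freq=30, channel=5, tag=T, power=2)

Accepted, Accepted

The common property of the 'Accepted' items is: tag is T AND freq ≥ 7. No 'Rejected' item has it.
(freq=24, channel=3, tag=T, power=15): tag is T, freq = 24 — fits, so Accepted.
(freq=30, channel=5, tag=T, power=2): tag is T, freq = 30 — fits, so Accepted.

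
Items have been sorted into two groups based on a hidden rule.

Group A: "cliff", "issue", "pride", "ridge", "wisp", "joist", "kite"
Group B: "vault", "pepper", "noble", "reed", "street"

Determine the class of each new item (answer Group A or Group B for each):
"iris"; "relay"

Checking candidate rules against both groups, what survives is: contains 'i'.
"iris" → has 'i' → Group A. "relay" → no 'i' → Group B.

Group A, Group B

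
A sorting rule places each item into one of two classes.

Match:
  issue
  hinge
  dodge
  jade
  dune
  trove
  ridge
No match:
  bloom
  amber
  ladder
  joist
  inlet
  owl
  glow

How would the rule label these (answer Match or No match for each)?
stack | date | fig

No match, Match, No match

The distinguishing property — ends with 'e' — holds for all the 'Match' cases and none of the 'No match' cases.
stack: ends with 'k', does not satisfy this → No match. date: ends with 'e', has this property → Match. fig: ends with 'g', does not satisfy this → No match.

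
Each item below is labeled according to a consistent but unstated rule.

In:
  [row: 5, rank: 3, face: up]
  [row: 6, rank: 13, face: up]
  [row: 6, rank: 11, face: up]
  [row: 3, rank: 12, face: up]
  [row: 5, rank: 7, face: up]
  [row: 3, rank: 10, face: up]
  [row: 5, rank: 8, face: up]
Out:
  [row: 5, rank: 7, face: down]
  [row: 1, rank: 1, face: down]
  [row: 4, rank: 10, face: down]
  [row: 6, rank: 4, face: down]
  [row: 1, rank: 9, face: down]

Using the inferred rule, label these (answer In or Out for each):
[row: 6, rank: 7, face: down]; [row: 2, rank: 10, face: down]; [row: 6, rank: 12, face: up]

A rule that fits every label: face is up — true of each 'In' example, false of each 'Out' one.

Out, Out, In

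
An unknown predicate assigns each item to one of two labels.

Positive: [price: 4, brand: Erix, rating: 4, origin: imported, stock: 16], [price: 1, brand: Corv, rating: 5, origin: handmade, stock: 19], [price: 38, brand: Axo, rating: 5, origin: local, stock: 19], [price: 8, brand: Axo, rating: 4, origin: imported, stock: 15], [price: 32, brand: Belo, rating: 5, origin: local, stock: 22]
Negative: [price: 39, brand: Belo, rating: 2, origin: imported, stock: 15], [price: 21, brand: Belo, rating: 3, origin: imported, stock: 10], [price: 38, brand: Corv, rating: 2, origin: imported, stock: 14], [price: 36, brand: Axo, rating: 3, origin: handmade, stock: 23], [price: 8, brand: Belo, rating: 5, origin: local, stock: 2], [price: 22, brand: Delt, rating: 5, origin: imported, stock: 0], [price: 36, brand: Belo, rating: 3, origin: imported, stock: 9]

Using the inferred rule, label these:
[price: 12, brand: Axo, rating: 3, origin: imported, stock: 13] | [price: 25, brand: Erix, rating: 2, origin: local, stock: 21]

Every 'Positive' example satisfies: rating ≥ 4 AND stock ≥ 9. None of the 'Negative' examples do.
[price: 12, brand: Axo, rating: 3, origin: imported, stock: 13] → rating = 3, stock = 13 → Negative. [price: 25, brand: Erix, rating: 2, origin: local, stock: 21] → rating = 2, stock = 21 → Negative.

Negative, Negative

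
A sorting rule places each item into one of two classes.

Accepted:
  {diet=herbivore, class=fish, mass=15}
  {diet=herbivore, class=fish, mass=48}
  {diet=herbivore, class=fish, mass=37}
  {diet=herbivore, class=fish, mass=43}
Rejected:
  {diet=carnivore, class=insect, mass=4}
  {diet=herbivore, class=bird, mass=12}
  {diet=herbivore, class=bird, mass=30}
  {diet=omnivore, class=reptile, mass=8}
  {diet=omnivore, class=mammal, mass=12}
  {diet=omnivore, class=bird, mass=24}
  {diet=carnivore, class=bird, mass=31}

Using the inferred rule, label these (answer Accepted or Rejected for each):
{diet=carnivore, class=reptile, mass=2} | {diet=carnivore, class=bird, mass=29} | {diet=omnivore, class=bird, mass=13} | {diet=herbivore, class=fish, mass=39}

Rejected, Rejected, Rejected, Accepted

The rule appears to be: class is fish.
{diet=carnivore, class=reptile, mass=2}: class is reptile, does not fit → Rejected. {diet=carnivore, class=bird, mass=29}: class is bird, does not fit → Rejected. {diet=omnivore, class=bird, mass=13}: class is bird, does not fit → Rejected. {diet=herbivore, class=fish, mass=39}: class is fish, checks out → Accepted.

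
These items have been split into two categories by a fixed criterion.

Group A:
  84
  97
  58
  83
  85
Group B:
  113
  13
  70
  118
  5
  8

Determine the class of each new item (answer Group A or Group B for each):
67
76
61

Group A, Group A, Group B

All 'Group A' examples share one property — digit sum ≥ 11 — and every 'Group B' example lacks it.
67: Group A (digit sum 6+7 = 13). 76: Group A (digit sum 7+6 = 13). 61: Group B (digit sum 6+1 = 7).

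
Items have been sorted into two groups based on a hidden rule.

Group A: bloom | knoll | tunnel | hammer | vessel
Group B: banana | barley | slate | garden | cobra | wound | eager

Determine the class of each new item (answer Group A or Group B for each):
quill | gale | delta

Group A, Group B, Group B

'Group A' ⟺ has a double letter.
quill → 'll' doubled → Group A.
gale → no doubled letter → Group B.
delta → no doubled letter → Group B.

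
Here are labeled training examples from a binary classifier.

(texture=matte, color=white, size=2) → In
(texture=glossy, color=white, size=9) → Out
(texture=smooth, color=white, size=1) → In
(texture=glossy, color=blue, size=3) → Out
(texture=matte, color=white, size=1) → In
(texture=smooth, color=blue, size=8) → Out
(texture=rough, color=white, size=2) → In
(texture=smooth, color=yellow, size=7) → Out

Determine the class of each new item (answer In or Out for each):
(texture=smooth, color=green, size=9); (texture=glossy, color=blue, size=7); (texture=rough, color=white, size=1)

Out, Out, In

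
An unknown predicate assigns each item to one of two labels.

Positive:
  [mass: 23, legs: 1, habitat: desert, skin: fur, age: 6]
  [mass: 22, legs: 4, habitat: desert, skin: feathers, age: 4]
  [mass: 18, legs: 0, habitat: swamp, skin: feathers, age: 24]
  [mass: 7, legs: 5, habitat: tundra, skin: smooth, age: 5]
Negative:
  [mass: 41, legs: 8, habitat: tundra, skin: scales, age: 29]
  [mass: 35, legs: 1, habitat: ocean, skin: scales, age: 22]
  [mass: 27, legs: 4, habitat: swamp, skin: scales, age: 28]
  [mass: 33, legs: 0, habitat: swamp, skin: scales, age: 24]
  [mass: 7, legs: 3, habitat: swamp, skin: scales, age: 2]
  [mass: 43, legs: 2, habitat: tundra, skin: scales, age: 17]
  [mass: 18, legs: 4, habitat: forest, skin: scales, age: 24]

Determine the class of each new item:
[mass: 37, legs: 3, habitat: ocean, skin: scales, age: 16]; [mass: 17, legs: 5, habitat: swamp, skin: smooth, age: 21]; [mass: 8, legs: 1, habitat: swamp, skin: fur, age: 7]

Negative, Positive, Positive

All 'Positive' examples share one property — skin is not scales — and every 'Negative' example lacks it.
[mass: 37, legs: 3, habitat: ocean, skin: scales, age: 16]: skin is scales — does not pass, so Negative. [mass: 17, legs: 5, habitat: swamp, skin: smooth, age: 21]: skin is smooth — checks out, so Positive. [mass: 8, legs: 1, habitat: swamp, skin: fur, age: 7]: skin is fur — checks out, so Positive.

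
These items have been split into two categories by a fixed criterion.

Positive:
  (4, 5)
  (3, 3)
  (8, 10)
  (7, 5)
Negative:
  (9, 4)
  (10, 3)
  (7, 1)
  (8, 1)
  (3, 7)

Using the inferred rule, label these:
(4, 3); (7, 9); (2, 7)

Positive, Positive, Negative

One predicate separates the groups cleanly: |first − second| ≤ 2.
(4, 3) — |4−3| = 1, hence Positive. (7, 9) — |7−9| = 2, hence Positive. (2, 7) — |2−7| = 5, hence Negative.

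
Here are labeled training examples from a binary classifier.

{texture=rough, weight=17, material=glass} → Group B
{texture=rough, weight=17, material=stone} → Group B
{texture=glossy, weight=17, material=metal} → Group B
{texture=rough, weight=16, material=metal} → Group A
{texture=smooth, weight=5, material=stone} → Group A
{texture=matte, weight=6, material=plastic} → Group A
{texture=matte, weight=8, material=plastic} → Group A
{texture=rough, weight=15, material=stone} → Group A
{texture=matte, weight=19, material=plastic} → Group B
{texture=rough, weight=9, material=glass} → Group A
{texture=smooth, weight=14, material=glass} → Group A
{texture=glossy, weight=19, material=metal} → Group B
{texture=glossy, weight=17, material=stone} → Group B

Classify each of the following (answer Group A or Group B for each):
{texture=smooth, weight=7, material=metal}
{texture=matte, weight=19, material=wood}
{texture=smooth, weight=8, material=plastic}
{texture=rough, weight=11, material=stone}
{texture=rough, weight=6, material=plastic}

Group A, Group B, Group A, Group A, Group A

All 'Group A' examples share one property — weight ≤ 16 — and every 'Group B' example lacks it.
Group A: {texture=smooth, weight=7, material=metal}, since weight = 7. Group B: {texture=matte, weight=19, material=wood}, since weight = 19. Group A: {texture=smooth, weight=8, material=plastic}, since weight = 8. Group A: {texture=rough, weight=11, material=stone}, since weight = 11. Group A: {texture=rough, weight=6, material=plastic}, since weight = 6.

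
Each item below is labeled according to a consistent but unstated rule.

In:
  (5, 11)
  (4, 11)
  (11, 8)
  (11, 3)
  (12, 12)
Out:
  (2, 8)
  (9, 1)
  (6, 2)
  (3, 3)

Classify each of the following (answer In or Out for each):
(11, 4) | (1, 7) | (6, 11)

In, Out, In

A rule that fits every label: sum ≥ 14 — true of each 'In' example, false of each 'Out' one.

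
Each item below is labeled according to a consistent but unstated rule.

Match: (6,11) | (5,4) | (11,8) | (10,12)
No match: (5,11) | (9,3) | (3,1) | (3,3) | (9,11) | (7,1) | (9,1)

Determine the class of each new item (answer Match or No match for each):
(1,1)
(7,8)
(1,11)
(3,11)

No match, Match, No match, No match

Comparing the two groups points to one rule — product is even.
(1,1): No match (1·1 = 1). (7,8): Match (7·8 = 56). (1,11): No match (1·11 = 11). (3,11): No match (3·11 = 33).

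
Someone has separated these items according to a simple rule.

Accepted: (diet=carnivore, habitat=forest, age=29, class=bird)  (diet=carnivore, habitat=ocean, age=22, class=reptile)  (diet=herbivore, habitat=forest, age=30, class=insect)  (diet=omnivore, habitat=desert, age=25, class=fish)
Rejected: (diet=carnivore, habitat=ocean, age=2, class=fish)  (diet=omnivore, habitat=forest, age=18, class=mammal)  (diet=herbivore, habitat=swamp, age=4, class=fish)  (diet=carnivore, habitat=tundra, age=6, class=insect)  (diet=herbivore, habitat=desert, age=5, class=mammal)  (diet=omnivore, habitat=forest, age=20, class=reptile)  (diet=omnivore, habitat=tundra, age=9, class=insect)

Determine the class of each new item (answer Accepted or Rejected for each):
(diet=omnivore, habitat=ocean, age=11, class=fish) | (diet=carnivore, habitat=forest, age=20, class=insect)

Rejected, Rejected

The distinguishing property — age ≥ 22 — holds for all the 'Accepted' cases and none of the 'Rejected' cases.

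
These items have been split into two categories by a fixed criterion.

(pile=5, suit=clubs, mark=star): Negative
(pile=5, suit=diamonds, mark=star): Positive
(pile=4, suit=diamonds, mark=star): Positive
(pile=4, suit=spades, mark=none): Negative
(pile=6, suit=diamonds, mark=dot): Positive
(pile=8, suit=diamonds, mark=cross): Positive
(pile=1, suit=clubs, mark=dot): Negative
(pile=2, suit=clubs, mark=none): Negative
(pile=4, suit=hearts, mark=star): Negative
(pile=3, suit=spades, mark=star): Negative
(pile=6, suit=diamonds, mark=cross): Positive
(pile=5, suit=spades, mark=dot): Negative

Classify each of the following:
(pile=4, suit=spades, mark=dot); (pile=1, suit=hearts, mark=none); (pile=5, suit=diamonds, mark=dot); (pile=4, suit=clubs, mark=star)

Negative, Negative, Positive, Negative

All 'Positive' examples share one property — suit is diamonds — and every 'Negative' example lacks it.
(pile=4, suit=spades, mark=dot) → suit is spades → Negative.
(pile=1, suit=hearts, mark=none) → suit is hearts → Negative.
(pile=5, suit=diamonds, mark=dot) → suit is diamonds → Positive.
(pile=4, suit=clubs, mark=star) → suit is clubs → Negative.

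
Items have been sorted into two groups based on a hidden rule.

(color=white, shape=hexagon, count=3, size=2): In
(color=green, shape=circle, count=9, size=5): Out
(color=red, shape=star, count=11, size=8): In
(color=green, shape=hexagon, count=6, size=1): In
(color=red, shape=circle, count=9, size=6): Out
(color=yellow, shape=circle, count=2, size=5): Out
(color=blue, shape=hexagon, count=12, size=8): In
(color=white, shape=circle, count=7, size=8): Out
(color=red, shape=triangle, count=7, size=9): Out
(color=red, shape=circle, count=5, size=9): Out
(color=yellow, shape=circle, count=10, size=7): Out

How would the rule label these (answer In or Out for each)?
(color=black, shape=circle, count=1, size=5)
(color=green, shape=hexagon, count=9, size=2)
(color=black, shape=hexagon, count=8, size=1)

Out, In, In

The rule appears to be: shape is hexagon OR shape is star.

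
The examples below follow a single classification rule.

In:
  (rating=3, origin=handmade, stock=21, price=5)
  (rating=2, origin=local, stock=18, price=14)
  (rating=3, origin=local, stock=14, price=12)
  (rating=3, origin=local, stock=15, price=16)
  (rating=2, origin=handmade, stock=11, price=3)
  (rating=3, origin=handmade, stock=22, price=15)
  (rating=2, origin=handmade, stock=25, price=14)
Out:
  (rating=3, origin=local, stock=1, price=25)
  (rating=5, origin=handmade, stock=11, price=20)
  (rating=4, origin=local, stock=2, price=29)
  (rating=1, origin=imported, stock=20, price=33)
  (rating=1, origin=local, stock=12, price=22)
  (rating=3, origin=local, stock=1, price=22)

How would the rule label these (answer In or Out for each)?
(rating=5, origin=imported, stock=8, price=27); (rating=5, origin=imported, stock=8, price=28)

Out, Out

One predicate separates the groups cleanly: price ≤ 16.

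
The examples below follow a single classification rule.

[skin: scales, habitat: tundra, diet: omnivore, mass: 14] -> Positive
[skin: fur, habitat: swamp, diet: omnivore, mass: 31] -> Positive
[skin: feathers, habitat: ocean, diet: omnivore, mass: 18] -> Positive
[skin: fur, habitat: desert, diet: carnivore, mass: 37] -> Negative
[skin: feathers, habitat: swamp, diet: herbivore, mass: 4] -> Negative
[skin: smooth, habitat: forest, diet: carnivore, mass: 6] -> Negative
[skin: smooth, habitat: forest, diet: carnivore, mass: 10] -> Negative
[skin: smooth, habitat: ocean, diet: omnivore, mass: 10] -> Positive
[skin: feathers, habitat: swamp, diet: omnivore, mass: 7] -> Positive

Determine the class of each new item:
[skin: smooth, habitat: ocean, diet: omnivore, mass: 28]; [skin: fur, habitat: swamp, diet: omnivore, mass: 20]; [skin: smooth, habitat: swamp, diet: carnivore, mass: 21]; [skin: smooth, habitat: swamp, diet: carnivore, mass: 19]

Positive, Positive, Negative, Negative

'Positive' ⟺ diet is omnivore.
[skin: smooth, habitat: ocean, diet: omnivore, mass: 28] → diet is omnivore → Positive. [skin: fur, habitat: swamp, diet: omnivore, mass: 20] → diet is omnivore → Positive. [skin: smooth, habitat: swamp, diet: carnivore, mass: 21] → diet is carnivore → Negative. [skin: smooth, habitat: swamp, diet: carnivore, mass: 19] → diet is carnivore → Negative.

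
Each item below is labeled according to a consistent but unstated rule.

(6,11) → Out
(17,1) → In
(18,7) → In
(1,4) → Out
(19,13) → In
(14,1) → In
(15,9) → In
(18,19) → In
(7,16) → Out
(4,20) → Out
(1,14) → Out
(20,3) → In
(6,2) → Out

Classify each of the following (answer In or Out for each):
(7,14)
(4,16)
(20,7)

Out, Out, In

One predicate separates the groups cleanly: first ≥ 9.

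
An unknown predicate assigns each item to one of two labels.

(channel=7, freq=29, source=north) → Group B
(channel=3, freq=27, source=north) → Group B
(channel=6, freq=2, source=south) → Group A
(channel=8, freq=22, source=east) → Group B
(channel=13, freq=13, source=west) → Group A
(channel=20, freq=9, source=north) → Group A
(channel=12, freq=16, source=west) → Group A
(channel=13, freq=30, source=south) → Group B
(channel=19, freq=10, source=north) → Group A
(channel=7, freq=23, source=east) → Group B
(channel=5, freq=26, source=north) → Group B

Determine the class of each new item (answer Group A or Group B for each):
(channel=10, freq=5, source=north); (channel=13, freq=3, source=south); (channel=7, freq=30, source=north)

One predicate separates the groups cleanly: freq ≤ 16.
Group A: (channel=10, freq=5, source=north), since freq = 5. Group A: (channel=13, freq=3, source=south), since freq = 3. Group B: (channel=7, freq=30, source=north), since freq = 30.

Group A, Group A, Group B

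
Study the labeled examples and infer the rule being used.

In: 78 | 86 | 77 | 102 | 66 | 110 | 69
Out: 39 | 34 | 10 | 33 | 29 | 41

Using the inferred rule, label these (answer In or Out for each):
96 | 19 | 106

A rule that fits every label: at least 66 — true of each 'In' example, false of each 'Out' one.
In: 96, since 96 ≥ 66.
Out: 19, since 19 < 66.
In: 106, since 106 ≥ 66.

In, Out, In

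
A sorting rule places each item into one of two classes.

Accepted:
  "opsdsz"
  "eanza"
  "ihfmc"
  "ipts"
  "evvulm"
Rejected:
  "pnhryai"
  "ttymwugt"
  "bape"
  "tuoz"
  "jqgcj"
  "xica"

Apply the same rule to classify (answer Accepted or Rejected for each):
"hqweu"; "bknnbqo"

One predicate separates the groups cleanly: starts with a vowel.

Rejected, Rejected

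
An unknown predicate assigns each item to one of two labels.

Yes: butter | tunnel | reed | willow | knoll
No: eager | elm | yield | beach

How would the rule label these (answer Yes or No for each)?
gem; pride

The rule appears to be: has a double letter.

No, No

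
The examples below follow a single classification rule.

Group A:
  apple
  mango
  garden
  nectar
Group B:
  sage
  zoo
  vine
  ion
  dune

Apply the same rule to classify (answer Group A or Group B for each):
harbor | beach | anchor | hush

Group A, Group A, Group A, Group B

The common property of the 'Group A' items is: length ≥ 5. No 'Group B' item has it.
harbor — length 6, hence Group A. beach — length 5, hence Group A. anchor — length 6, hence Group A. hush — length 4, hence Group B.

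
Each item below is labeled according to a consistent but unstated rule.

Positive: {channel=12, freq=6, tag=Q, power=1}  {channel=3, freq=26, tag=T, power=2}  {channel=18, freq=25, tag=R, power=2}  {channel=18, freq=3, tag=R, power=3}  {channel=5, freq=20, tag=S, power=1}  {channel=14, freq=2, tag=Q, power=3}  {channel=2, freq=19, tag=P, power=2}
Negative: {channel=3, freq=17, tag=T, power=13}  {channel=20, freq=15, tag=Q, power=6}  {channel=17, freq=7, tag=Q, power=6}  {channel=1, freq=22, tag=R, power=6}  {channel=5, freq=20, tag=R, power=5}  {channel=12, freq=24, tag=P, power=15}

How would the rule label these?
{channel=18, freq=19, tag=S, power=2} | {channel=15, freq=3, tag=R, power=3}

One predicate separates the groups cleanly: power ≤ 3.
Positive: {channel=18, freq=19, tag=S, power=2}, since power = 2.
Positive: {channel=15, freq=3, tag=R, power=3}, since power = 3.

Positive, Positive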